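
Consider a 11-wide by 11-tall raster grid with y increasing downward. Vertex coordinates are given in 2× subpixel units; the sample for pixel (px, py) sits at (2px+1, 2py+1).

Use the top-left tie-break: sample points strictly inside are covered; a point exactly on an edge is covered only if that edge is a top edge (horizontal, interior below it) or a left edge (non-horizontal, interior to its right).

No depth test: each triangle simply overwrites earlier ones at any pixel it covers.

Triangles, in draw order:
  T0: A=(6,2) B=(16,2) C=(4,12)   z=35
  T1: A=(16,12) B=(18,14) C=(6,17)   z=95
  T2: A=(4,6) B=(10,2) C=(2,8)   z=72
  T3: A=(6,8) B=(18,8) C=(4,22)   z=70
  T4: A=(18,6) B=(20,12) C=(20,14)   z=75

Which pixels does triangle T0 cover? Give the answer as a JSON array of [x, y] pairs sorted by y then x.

T0:
  2·area = 100
  edge (6, 2)→(16, 2): d=(10,0) top-left  bias=+0
  edge (16, 2)→(4, 12): d=(-12,10) right/bottom  bias=-1
  edge (4, 12)→(6, 2): d=(2,-10) top-left  bias=+0
    (3,1)@(7, 3): e=[10,78,12] → █
    (4,1)@(9, 3): e=[10,58,32] → █
    (5,1)@(11, 3): e=[10,38,52] → █
    (6,1)@(13, 3): e=[10,18,72] → █
    (7,1)@(15, 3): e=[10,-2,92] → ·
    (3,2)@(7, 5): e=[30,54,16] → █
    (6,2)@(13, 5): e=[30,-6,76] → ·
    (2,3)@(5, 7): e=[50,50,0] → █  [on edge]
    (5,3)@(11, 7): e=[50,-10,60] → ·
    (2,4)@(5, 9): e=[70,26,4] → █
    (4,4)@(9, 9): e=[70,-14,44] → ·
    (2,5)@(5, 11): e=[90,2,8] → █
    (1,8)@(3, 17): e=[150,-50,0] → ·  [on edge]
  covered (13 px):
    · · · · · · · · · · ·
    · · · █ █ █ █ · · · ·
    · · · █ █ █ · · · · ·
    · · █ █ █ · · · · · ·
    · · █ █ · · · · · · ·
    · · █ · · · · · · · ·
    · · · · · · · · · · ·
    · · · · · · · · · · ·
    · · · · · · · · · · ·
    · · · · · · · · · · ·
    · · · · · · · · · · ·
T1:
  2·area = 30
  edge (16, 12)→(18, 14): d=(2,2) right/bottom  bias=-1
  edge (18, 14)→(6, 17): d=(-12,3) right/bottom  bias=-1
  edge (6, 17)→(16, 12): d=(10,-5) top-left  bias=+0
    (2,0)@(5, 1): e=[0,195,-165] → ·  [on edge]
    (3,1)@(7, 3): e=[0,165,-135] → ·  [on edge]
    (4,2)@(9, 5): e=[0,135,-105] → ·  [on edge]
    (5,3)@(11, 7): e=[0,105,-75] → ·  [on edge]
    (6,4)@(13, 9): e=[0,75,-45] → ·  [on edge]
    (7,5)@(15, 11): e=[0,45,-15] → ·  [on edge]
    (7,6)@(15, 13): e=[4,21,5] → █
    (8,6)@(17, 13): e=[0,15,15] → ·  [on edge]
    (5,7)@(11, 15): e=[16,9,5] → █
    (6,7)@(13, 15): e=[12,3,15] → █
    (7,7)@(15, 15): e=[8,-3,25] → ·
    (9,7)@(19, 15): e=[0,-15,45] → ·  [on edge]
    (10,8)@(21, 17): e=[0,-45,75] → ·  [on edge]
  covered (3 px):
    · · · · · · · · · · ·
    · · · · · · · · · · ·
    · · · · · · · · · · ·
    · · · · · · · · · · ·
    · · · · · · · · · · ·
    · · · · · · · · · · ·
    · · · · · · · █ · · ·
    · · · · · █ █ · · · ·
    · · · · · · · · · · ·
    · · · · · · · · · · ·
    · · · · · · · · · · ·
T2:
  2·area = 4
  edge (4, 6)→(10, 2): d=(6,-4) top-left  bias=+0
  edge (10, 2)→(2, 8): d=(-8,6) right/bottom  bias=-1
  edge (2, 8)→(4, 6): d=(2,-2) top-left  bias=+0
    (4,0)@(9, 1): e=[-10,14,0] → ·  [on edge]
    (3,1)@(7, 3): e=[-6,10,0] → ·  [on edge]
    (2,2)@(5, 5): e=[-2,6,0] → ·  [on edge]
    (1,3)@(3, 7): e=[2,2,0] → █  [on edge]
    (2,3)@(5, 7): e=[10,-10,4] → ·
    (0,4)@(1, 9): e=[6,-2,0] → ·  [on edge]
    (1,4)@(3, 9): e=[14,-14,4] → ·
  covered (1 px):
    · · · · · · · · · · ·
    · · · · · · · · · · ·
    · · · · · · · · · · ·
    · █ · · · · · · · · ·
    · · · · · · · · · · ·
    · · · · · · · · · · ·
    · · · · · · · · · · ·
    · · · · · · · · · · ·
    · · · · · · · · · · ·
    · · · · · · · · · · ·
    · · · · · · · · · · ·
T3:
  2·area = 168
  edge (6, 8)→(18, 8): d=(12,0) top-left  bias=+0
  edge (18, 8)→(4, 22): d=(-14,14) right/bottom  bias=-1
  edge (4, 22)→(6, 8): d=(2,-14) top-left  bias=+0
    (3,0)@(7, 1): e=[-84,252,0] → ·  [on edge]
    (10,2)@(21, 5): e=[-36,0,204] → ·  [on edge]
    (9,3)@(19, 7): e=[-12,0,180] → ·  [on edge]
    (3,4)@(7, 9): e=[12,140,16] → █
    (4,4)@(9, 9): e=[12,112,44] → █
    (5,4)@(11, 9): e=[12,84,72] → █
    (6,4)@(13, 9): e=[12,56,100] → █
    (7,4)@(15, 9): e=[12,28,128] → █
    (8,4)@(17, 9): e=[12,0,156] → ·  [on edge]
    (3,5)@(7, 11): e=[36,112,20] → █
    (7,5)@(15, 11): e=[36,0,132] → ·  [on edge]
    (3,6)@(7, 13): e=[60,84,24] → █
    (6,6)@(13, 13): e=[60,0,108] → ·  [on edge]
    (2,7)@(5, 15): e=[84,84,0] → █  [on edge]
    (5,7)@(11, 15): e=[84,0,84] → ·  [on edge]
    (4,8)@(9, 17): e=[108,0,60] → ·  [on edge]
    (3,9)@(7, 19): e=[132,0,36] → ·  [on edge]
    (2,10)@(5, 21): e=[156,0,12] → ·  [on edge]
  covered (18 px):
    · · · · · · · · · · ·
    · · · · · · · · · · ·
    · · · · · · · · · · ·
    · · · · · · · · · · ·
    · · · █ █ █ █ █ · · ·
    · · · █ █ █ █ · · · ·
    · · · █ █ █ · · · · ·
    · · █ █ █ · · · · · ·
    · · █ █ · · · · · · ·
    · · █ · · · · · · · ·
    · · · · · · · · · · ·
T4:
  2·area = 4
  edge (18, 6)→(20, 12): d=(2,6) right/bottom  bias=-1
  edge (20, 12)→(20, 14): d=(0,2) right/bottom  bias=-1
  edge (20, 14)→(18, 6): d=(-2,-8) top-left  bias=+0
    (8,1)@(17, 3): e=[0,6,-2] → ·  [on edge]
    (9,4)@(19, 9): e=[0,2,2] → ·  [on edge]
    (10,7)@(21, 15): e=[0,-2,6] → ·  [on edge]
  covered (0 px):
    · · · · · · · · · · ·
    · · · · · · · · · · ·
    · · · · · · · · · · ·
    · · · · · · · · · · ·
    · · · · · · · · · · ·
    · · · · · · · · · · ·
    · · · · · · · · · · ·
    · · · · · · · · · · ·
    · · · · · · · · · · ·
    · · · · · · · · · · ·
    · · · · · · · · · · ·

Result: [[3,1],[4,1],[5,1],[6,1],[3,2],[4,2],[5,2],[2,3],[3,3],[4,3],[2,4],[3,4],[2,5]]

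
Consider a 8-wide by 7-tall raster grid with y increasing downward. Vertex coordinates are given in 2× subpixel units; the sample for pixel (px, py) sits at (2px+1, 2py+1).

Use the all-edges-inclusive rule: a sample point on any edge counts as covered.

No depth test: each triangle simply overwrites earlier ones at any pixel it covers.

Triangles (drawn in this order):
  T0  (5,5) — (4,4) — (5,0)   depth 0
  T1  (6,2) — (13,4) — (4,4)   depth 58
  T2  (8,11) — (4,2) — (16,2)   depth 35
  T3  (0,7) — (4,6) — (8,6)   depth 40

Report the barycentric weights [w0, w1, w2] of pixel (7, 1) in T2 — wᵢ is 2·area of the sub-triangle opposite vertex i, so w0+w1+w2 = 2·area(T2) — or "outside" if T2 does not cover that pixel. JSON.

T0:
  2·area = 5
  edge (5, 5)→(4, 4): d=(-1,-1) inclusive
  edge (4, 4)→(5, 0): d=(1,-4) inclusive
  edge (5, 0)→(5, 5): d=(0,5) inclusive
    (0,0)@(1, 1): e=[0,-15,20] → .  [on edge]
    (2,0)@(5, 1): e=[4,1,0] → X  [on edge]
    (3,0)@(7, 1): e=[6,9,-10] → .
    (1,1)@(3, 3): e=[0,-5,10] → .  [on edge]
    (2,1)@(5, 3): e=[2,3,0] → X  [on edge]
    (3,1)@(7, 3): e=[4,11,-10] → .
    (2,2)@(5, 5): e=[0,5,0] → X  [on edge]
    (3,2)@(7, 5): e=[2,13,-10] → .
    (2,3)@(5, 7): e=[-2,7,0] → .  [on edge]
    (3,3)@(7, 7): e=[0,15,-10] → .  [on edge]
    (2,4)@(5, 9): e=[-4,9,0] → .  [on edge]
    (4,4)@(9, 9): e=[0,25,-20] → .  [on edge]
    (2,5)@(5, 11): e=[-6,11,0] → .  [on edge]
    (5,5)@(11, 11): e=[0,35,-30] → .  [on edge]
    (2,6)@(5, 13): e=[-8,13,0] → .  [on edge]
    (6,6)@(13, 13): e=[0,45,-40] → .  [on edge]
  covered (3 px):
    . . X . . . . .
    . . X . . . . .
    . . X . . . . .
    . . . . . . . .
    . . . . . . . .
    . . . . . . . .
    . . . . . . . .
T1:
  2·area = 18
  edge (6, 2)→(13, 4): d=(7,2) inclusive
  edge (13, 4)→(4, 4): d=(-9,0) inclusive
  edge (4, 4)→(6, 2): d=(2,-2) inclusive
    (3,0)@(7, 1): e=[-9,27,0] → .  [on edge]
    (2,1)@(5, 3): e=[9,9,0] → X  [on edge]
    (3,1)@(7, 3): e=[5,9,4] → X
    (4,1)@(9, 3): e=[1,9,8] → X
    (5,1)@(11, 3): e=[-3,9,12] → .
    (1,2)@(3, 5): e=[27,-9,0] → .  [on edge]
    (2,2)@(5, 5): e=[23,-9,4] → .
    (3,2)@(7, 5): e=[19,-9,8] → .
    (4,2)@(9, 5): e=[15,-9,12] → .
    (0,3)@(1, 7): e=[45,-27,0] → .  [on edge]
  covered (3 px):
    . . . . . . . .
    . . X X X . . .
    . . . . . . . .
    . . . . . . . .
    . . . . . . . .
    . . . . . . . .
    . . . . . . . .
T2:
  2·area = 108
  edge (8, 11)→(4, 2): d=(-4,-9) inclusive
  edge (4, 2)→(16, 2): d=(12,0) inclusive
  edge (16, 2)→(8, 11): d=(-8,9) inclusive
    (2,1)@(5, 3): e=[5,12,91] → X
    (3,1)@(7, 3): e=[23,12,73] → X
    (4,1)@(9, 3): e=[41,12,55] → X
    (5,1)@(11, 3): e=[59,12,37] → X
    (6,1)@(13, 3): e=[77,12,19] → X
    (7,1)@(15, 3): e=[95,12,1] → X
    (2,2)@(5, 5): e=[-3,36,75] → .
    (3,2)@(7, 5): e=[15,36,57] → X
    (7,2)@(15, 5): e=[87,36,-15] → .
    (3,3)@(7, 7): e=[7,60,41] → X
    (6,3)@(13, 7): e=[61,60,-13] → .
    (3,4)@(7, 9): e=[-1,84,25] → .
  covered (14 px):
    . . . . . . . .
    . . X X X X X X
    . . . X X X X .
    . . . X X X . .
    . . . . X . . .
    . . . . . . . .
    . . . . . . . .
T3:
  2·area = 4
  edge (0, 7)→(4, 6): d=(4,-1) inclusive
  edge (4, 6)→(8, 6): d=(4,0) inclusive
  edge (8, 6)→(0, 7): d=(-8,1) inclusive
  covered (0 px):
    . . . . . . . .
    . . . . . . . .
    . . . . . . . .
    . . . . . . . .
    . . . . . . . .
    . . . . . . . .
    . . . . . . . .

Answer: [12,1,95]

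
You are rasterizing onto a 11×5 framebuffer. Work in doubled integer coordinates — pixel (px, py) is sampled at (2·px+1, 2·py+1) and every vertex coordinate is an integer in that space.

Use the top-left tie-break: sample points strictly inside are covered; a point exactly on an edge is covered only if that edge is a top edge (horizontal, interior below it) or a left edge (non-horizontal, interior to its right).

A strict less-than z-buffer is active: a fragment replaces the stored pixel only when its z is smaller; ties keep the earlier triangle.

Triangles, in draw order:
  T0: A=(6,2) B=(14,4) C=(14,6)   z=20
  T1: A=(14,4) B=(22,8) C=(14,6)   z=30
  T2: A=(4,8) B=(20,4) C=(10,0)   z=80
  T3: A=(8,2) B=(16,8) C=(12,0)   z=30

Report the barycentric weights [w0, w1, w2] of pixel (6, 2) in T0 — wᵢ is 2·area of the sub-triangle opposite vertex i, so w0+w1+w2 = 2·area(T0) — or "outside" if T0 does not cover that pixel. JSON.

T0:
  2·area = 16
  edge (6, 2)→(14, 4): d=(8,2) right/bottom  bias=-1
  edge (14, 4)→(14, 6): d=(0,2) right/bottom  bias=-1
  edge (14, 6)→(6, 2): d=(-8,-4) top-left  bias=+0
    (4,1)@(9, 3): e=[2,10,4] → #
    (5,1)@(11, 3): e=[-2,6,12] → ·
    (4,2)@(9, 5): e=[18,10,-12] → ·
    (6,2)@(13, 5): e=[10,2,4] → #
    (7,2)@(15, 5): e=[6,-2,12] → ·
    (6,3)@(13, 7): e=[26,2,-12] → ·
  covered (2 px):
    · · · · · · · · · · ·
    · · · · # · · · · · ·
    · · · · · · # · · · ·
    · · · · · · · · · · ·
    · · · · · · · · · · ·
T1:
  2·area = 16
  edge (14, 4)→(22, 8): d=(8,4) right/bottom  bias=-1
  edge (22, 8)→(14, 6): d=(-8,-2) top-left  bias=+0
  edge (14, 6)→(14, 4): d=(0,-2) top-left  bias=+0
    (7,2)@(15, 5): e=[4,10,2] → #
    (8,2)@(17, 5): e=[-4,14,6] → ·
    (7,3)@(15, 7): e=[20,-6,2] → ·
    (9,3)@(19, 7): e=[4,2,10] → #
    (10,3)@(21, 7): e=[-4,6,14] → ·
    (9,4)@(19, 9): e=[20,-14,10] → ·
  covered (2 px):
    · · · · · · · · · · ·
    · · · · · · · · · · ·
    · · · · · · · # · · ·
    · · · · · · · · · # ·
    · · · · · · · · · · ·
T2:
  2·area = 104  (B↔C swapped to make it positive)
  edge (4, 8)→(10, 0): d=(6,-8) top-left  bias=+0
  edge (10, 0)→(20, 4): d=(10,4) right/bottom  bias=-1
  edge (20, 4)→(4, 8): d=(-16,4) right/bottom  bias=-1
    (5,0)@(11, 1): e=[14,6,84] → #
    (6,0)@(13, 1): e=[30,-2,76] → ·
    (4,1)@(9, 3): e=[10,34,60] → #
    (6,1)@(13, 3): e=[42,18,44] → #
    (7,1)@(15, 3): e=[58,10,36] → #
    (8,1)@(17, 3): e=[74,2,28] → #
    (9,1)@(19, 3): e=[90,-6,20] → ·
    (3,2)@(7, 5): e=[6,62,36] → #
    (8,2)@(17, 5): e=[86,22,-4] → ·
    (2,3)@(5, 7): e=[2,90,12] → #
    (4,3)@(9, 7): e=[34,74,-4] → ·
    (5,3)@(11, 7): e=[50,66,-12] → ·
  covered (13 px):
    · · · · · # · · · · ·
    · · · · # # # # # · ·
    · · · # # # # # · · ·
    · · # # · · · · · · ·
    · · · · · · · · · · ·
T3:
  2·area = 40  (B↔C swapped to make it positive)
  edge (8, 2)→(12, 0): d=(4,-2) top-left  bias=+0
  edge (12, 0)→(16, 8): d=(4,8) right/bottom  bias=-1
  edge (16, 8)→(8, 2): d=(-8,-6) top-left  bias=+0
    (5,0)@(11, 1): e=[2,12,26] → #
    (6,0)@(13, 1): e=[6,-4,38] → ·
    (5,1)@(11, 3): e=[10,20,10] → #
    (6,1)@(13, 3): e=[14,4,22] → #
    (7,1)@(15, 3): e=[18,-12,34] → ·
    (5,2)@(11, 5): e=[18,28,-6] → ·
    (6,2)@(13, 5): e=[22,12,6] → #
    (7,2)@(15, 5): e=[26,-4,18] → ·
    (6,3)@(13, 7): e=[30,20,-10] → ·
    (7,3)@(15, 7): e=[34,4,2] → #
    (8,3)@(17, 7): e=[38,-12,14] → ·
    (7,4)@(15, 9): e=[42,12,-14] → ·
  covered (5 px):
    · · · · · # · · · · ·
    · · · · · # # · · · ·
    · · · · · · # · · · ·
    · · · · · · · # · · ·
    · · · · · · · · · · ·

Answer: [2,4,10]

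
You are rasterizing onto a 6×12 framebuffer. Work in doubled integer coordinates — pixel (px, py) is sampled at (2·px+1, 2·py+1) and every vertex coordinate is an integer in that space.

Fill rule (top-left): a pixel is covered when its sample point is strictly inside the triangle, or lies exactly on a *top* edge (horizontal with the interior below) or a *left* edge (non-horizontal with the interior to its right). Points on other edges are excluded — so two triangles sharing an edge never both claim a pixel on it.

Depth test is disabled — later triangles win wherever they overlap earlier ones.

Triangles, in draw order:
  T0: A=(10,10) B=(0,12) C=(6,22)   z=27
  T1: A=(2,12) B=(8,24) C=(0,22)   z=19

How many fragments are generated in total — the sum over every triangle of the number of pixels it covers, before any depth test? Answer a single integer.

T0:
  2·area = 112  (B↔C swapped to make it positive)
  edge (10, 10)→(6, 22): d=(-4,12) right/bottom  bias=-1
  edge (6, 22)→(0, 12): d=(-6,-10) top-left  bias=+0
  edge (0, 12)→(10, 10): d=(10,-2) top-left  bias=+0
    (5,3)@(11, 7): e=[0,140,-28] → .  [on edge]
    (2,5)@(5, 11): e=[56,56,0] → X  [on edge]
    (3,5)@(7, 11): e=[32,76,4] → X
    (4,5)@(9, 11): e=[8,96,8] → X
    (5,5)@(11, 11): e=[-16,116,12] → .
    (0,6)@(1, 13): e=[96,4,12] → X
    (1,6)@(3, 13): e=[72,24,16] → X
    (4,6)@(9, 13): e=[0,84,28] → .  [on edge]
    (0,7)@(1, 15): e=[88,-8,32] → .
    (1,7)@(3, 15): e=[64,12,36] → X
    (4,7)@(9, 15): e=[-8,72,48] → .
    (1,8)@(3, 17): e=[56,0,56] → X  [on edge]
    (3,9)@(7, 19): e=[0,28,84] → .  [on edge]
  covered (14 px):
    . . . . . .
    . . . . . .
    . . . . . .
    . . . . . .
    . . . . . .
    . . X X X .
    X X X X . .
    . X X X . .
    . X X X . .
    . . X . . .
    . . . . . .
    . . . . . .
T1:
  2·area = 84
  edge (2, 12)→(8, 24): d=(6,12) right/bottom  bias=-1
  edge (8, 24)→(0, 22): d=(-8,-2) top-left  bias=+0
  edge (0, 22)→(2, 12): d=(2,-10) top-left  bias=+0
    (1,3)@(3, 7): e=[-42,126,0] → .  [on edge]
    (1,7)@(3, 15): e=[6,62,16] → X
    (2,7)@(5, 15): e=[-18,66,36] → .
    (0,8)@(1, 17): e=[42,42,0] → X  [on edge]
    (2,8)@(5, 17): e=[-6,50,40] → .
    (0,9)@(1, 19): e=[54,26,4] → X
    (2,9)@(5, 19): e=[6,34,44] → X
    (3,9)@(7, 19): e=[-18,38,64] → .
    (0,10)@(1, 21): e=[66,10,8] → X
    (3,10)@(7, 21): e=[-6,22,68] → .
    (0,11)@(1, 23): e=[78,-6,12] → .
    (1,11)@(3, 23): e=[54,-2,32] → .
  covered (11 px):
    . . . . . .
    . . . . . .
    . . . . . .
    . . . . . .
    . . . . . .
    . . . . . .
    . . . . . .
    . X . . . .
    X X . . . .
    X X X . . .
    X X X . . .
    . . X X . .

Final: 25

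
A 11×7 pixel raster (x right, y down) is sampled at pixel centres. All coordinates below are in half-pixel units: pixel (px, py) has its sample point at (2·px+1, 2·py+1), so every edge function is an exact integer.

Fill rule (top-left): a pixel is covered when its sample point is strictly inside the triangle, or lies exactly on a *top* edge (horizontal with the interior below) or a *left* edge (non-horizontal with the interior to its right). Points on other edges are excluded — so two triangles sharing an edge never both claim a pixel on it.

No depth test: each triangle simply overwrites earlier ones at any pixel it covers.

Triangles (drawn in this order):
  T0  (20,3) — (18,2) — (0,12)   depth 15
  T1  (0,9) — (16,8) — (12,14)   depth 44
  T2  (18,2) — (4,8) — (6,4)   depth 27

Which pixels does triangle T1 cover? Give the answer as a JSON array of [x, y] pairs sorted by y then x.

T0:
  2·area = 38  (B↔C swapped to make it positive)
  edge (20, 3)→(0, 12): d=(-20,9) right/bottom  bias=-1
  edge (0, 12)→(18, 2): d=(18,-10) top-left  bias=+0
  edge (18, 2)→(20, 3): d=(2,1) right/bottom  bias=-1
    (8,1)@(17, 3): e=[27,8,3] → X
    (9,1)@(19, 3): e=[9,28,1] → X
    (10,1)@(21, 3): e=[-9,48,-1] → .
    (6,2)@(13, 5): e=[23,4,11] → X
    (7,2)@(15, 5): e=[5,24,9] → X
    (8,2)@(17, 5): e=[-13,44,7] → .
    (9,2)@(19, 5): e=[-31,64,5] → .
    (4,3)@(9, 7): e=[19,0,19] → X  [on edge]
    (5,3)@(11, 7): e=[1,20,17] → X
    (6,3)@(13, 7): e=[-17,40,15] → .
    (7,3)@(15, 7): e=[-35,60,13] → .
    (4,4)@(9, 9): e=[-21,36,23] → .
  covered (6 px):
    . . . . . . . . . . .
    . . . . . . . . X X .
    . . . . . . X X . . .
    . . . . X X . . . . .
    . . . . . . . . . . .
    . . . . . . . . . . .
    . . . . . . . . . . .
T1:
  2·area = 92
  edge (0, 9)→(16, 8): d=(16,-1) top-left  bias=+0
  edge (16, 8)→(12, 14): d=(-4,6) right/bottom  bias=-1
  edge (12, 14)→(0, 9): d=(-12,-5) top-left  bias=+0
    (0,4)@(1, 9): e=[1,86,5] → X
    (1,4)@(3, 9): e=[3,74,15] → X
    (2,4)@(5, 9): e=[5,62,25] → X
    (3,4)@(7, 9): e=[7,50,35] → X
    (4,4)@(9, 9): e=[9,38,45] → X
    (5,4)@(11, 9): e=[11,26,55] → X
    (6,4)@(13, 9): e=[13,14,65] → X
    (7,4)@(15, 9): e=[15,2,75] → X
    (8,4)@(17, 9): e=[17,-10,85] → .
    (0,5)@(1, 11): e=[33,78,-19] → .
    (1,5)@(3, 11): e=[35,66,-9] → .
    (2,5)@(5, 11): e=[37,54,1] → X
  covered (14 px):
    . . . . . . . . . . .
    . . . . . . . . . . .
    . . . . . . . . . . .
    . . . . . . . . . . .
    X X X X X X X X . . .
    . . X X X X X . . . .
    . . . . . X . . . . .
T2:
  2·area = 44
  edge (18, 2)→(4, 8): d=(-14,6) right/bottom  bias=-1
  edge (4, 8)→(6, 4): d=(2,-4) top-left  bias=+0
  edge (6, 4)→(18, 2): d=(12,-2) top-left  bias=+0
    (6,1)@(13, 3): e=[16,26,2] → X
    (7,1)@(15, 3): e=[4,34,6] → X
    (8,1)@(17, 3): e=[-8,42,10] → .
    (3,2)@(7, 5): e=[24,6,14] → X
    (4,2)@(9, 5): e=[12,14,18] → X
    (5,2)@(11, 5): e=[0,22,22] → .  [on edge]
    (6,2)@(13, 5): e=[-12,30,26] → .
    (7,2)@(15, 5): e=[-24,38,30] → .
    (2,3)@(5, 7): e=[8,2,34] → X
    (3,3)@(7, 7): e=[-4,10,38] → .
    (4,3)@(9, 7): e=[-16,18,42] → .
    (2,4)@(5, 9): e=[-20,6,58] → .
  covered (5 px):
    . . . . . . . . . . .
    . . . . . . X X . . .
    . . . X X . . . . . .
    . . X . . . . . . . .
    . . . . . . . . . . .
    . . . . . . . . . . .
    . . . . . . . . . . .

Result: [[0,4],[1,4],[2,4],[3,4],[4,4],[5,4],[6,4],[7,4],[2,5],[3,5],[4,5],[5,5],[6,5],[5,6]]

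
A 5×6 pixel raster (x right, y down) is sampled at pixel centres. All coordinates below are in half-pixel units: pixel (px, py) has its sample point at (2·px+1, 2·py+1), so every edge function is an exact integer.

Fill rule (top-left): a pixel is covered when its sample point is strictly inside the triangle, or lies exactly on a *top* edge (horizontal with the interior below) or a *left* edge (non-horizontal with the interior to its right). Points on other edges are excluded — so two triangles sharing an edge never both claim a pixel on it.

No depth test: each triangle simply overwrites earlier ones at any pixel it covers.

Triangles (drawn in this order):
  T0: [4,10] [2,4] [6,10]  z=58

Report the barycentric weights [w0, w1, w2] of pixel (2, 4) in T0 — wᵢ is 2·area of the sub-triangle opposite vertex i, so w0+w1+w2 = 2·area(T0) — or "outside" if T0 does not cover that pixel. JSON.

T0:
  2·area = 12
  edge (4, 10)→(2, 4): d=(-2,-6) top-left  bias=+0
  edge (2, 4)→(6, 10): d=(4,6) right/bottom  bias=-1
  edge (6, 10)→(4, 10): d=(-2,0) right/bottom  bias=-1
    (0,0)@(1, 1): e=[0,-6,18] → ·  [on edge]
    (1,3)@(3, 7): e=[0,6,6] → █  [on edge]
    (2,3)@(5, 7): e=[12,-6,6] → ·
    (1,4)@(3, 9): e=[-4,14,2] → ·
    (2,4)@(5, 9): e=[8,2,2] → █
    (3,4)@(7, 9): e=[20,-10,2] → ·
    (2,5)@(5, 11): e=[4,10,-2] → ·
  covered (2 px):
    · · · · ·
    · · · · ·
    · · · · ·
    · █ · · ·
    · · █ · ·
    · · · · ·

Answer: [2,2,8]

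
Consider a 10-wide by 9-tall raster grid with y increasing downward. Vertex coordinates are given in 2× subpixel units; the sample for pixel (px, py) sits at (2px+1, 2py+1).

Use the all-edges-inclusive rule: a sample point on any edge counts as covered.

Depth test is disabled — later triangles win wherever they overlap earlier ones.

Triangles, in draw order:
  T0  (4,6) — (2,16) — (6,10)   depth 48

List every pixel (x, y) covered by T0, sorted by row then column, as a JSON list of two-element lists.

T0:
  2·area = 28  (B↔C swapped to make it positive)
  edge (4, 6)→(6, 10): d=(2,4) inclusive
  edge (6, 10)→(2, 16): d=(-4,6) inclusive
  edge (2, 16)→(4, 6): d=(2,-10) inclusive
    (2,0)@(5, 1): e=[-14,42,0] → ·  [on edge]
    (2,4)@(5, 9): e=[2,10,16] → #
    (3,4)@(7, 9): e=[-6,-2,36] → ·
    (1,5)@(3, 11): e=[14,14,0] → #  [on edge]
    (3,5)@(7, 11): e=[-2,-10,40] → ·
    (1,6)@(3, 13): e=[18,6,4] → #
    (2,6)@(5, 13): e=[10,-6,24] → ·
    (1,7)@(3, 15): e=[22,-2,8] → ·
  covered (4 px):
    · · · · · · · · · ·
    · · · · · · · · · ·
    · · · · · · · · · ·
    · · · · · · · · · ·
    · · # · · · · · · ·
    · # # · · · · · · ·
    · # · · · · · · · ·
    · · · · · · · · · ·
    · · · · · · · · · ·

Result: [[2,4],[1,5],[2,5],[1,6]]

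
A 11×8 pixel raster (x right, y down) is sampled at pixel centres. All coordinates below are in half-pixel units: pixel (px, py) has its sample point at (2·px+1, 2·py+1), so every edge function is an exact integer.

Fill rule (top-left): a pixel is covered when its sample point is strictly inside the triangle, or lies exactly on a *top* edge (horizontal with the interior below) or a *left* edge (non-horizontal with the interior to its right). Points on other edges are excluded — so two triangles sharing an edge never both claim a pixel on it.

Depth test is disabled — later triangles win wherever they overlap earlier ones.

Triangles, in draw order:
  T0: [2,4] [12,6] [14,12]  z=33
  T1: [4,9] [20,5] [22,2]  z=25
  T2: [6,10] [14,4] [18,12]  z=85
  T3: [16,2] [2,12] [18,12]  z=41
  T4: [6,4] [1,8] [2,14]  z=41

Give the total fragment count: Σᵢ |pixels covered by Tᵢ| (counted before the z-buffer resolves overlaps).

T0:
  2·area = 56
  edge (2, 4)→(12, 6): d=(10,2) right/bottom  bias=-1
  edge (12, 6)→(14, 12): d=(2,6) right/bottom  bias=-1
  edge (14, 12)→(2, 4): d=(-12,-8) top-left  bias=+0
    (5,1)@(11, 3): e=[-28,0,84] → ·  [on edge]
    (2,2)@(5, 5): e=[4,40,12] → █
    (3,2)@(7, 5): e=[0,28,28] → ·  [on edge]
    (2,3)@(5, 7): e=[24,44,-12] → ·
    (3,3)@(7, 7): e=[20,32,4] → █
    (4,3)@(9, 7): e=[16,20,20] → █
    (5,3)@(11, 7): e=[12,8,36] → █
    (6,3)@(13, 7): e=[8,-4,52] → ·
    (8,3)@(17, 7): e=[0,-28,84] → ·  [on edge]
    (3,4)@(7, 9): e=[40,36,-20] → ·
    (4,4)@(9, 9): e=[36,24,-4] → ·
    (5,4)@(11, 9): e=[32,12,12] → █
    (6,4)@(13, 9): e=[28,0,28] → ·  [on edge]
    (7,7)@(15, 15): e=[84,0,-28] → ·  [on edge]
  covered (6 px):
    · · · · · · · · · · ·
    · · · · · · · · · · ·
    · · █ · · · · · · · ·
    · · · █ █ █ · · · · ·
    · · · · · █ · · · · ·
    · · · · · · █ · · · ·
    · · · · · · · · · · ·
    · · · · · · · · · · ·
T1:
  2·area = 40  (B↔C swapped to make it positive)
  edge (4, 9)→(22, 2): d=(18,-7) top-left  bias=+0
  edge (22, 2)→(20, 5): d=(-2,3) right/bottom  bias=-1
  edge (20, 5)→(4, 9): d=(-16,4) right/bottom  bias=-1
    (10,1)@(21, 3): e=[11,1,28] → █
    (7,2)@(15, 5): e=[5,15,20] → █
    (8,2)@(17, 5): e=[19,9,12] → █
    (9,2)@(19, 5): e=[33,3,4] → █
    (10,2)@(21, 5): e=[47,-3,-4] → ·
    (5,3)@(11, 7): e=[13,23,4] → █
    (6,3)@(13, 7): e=[27,17,-4] → ·
    (7,3)@(15, 7): e=[41,11,-12] → ·
    (8,3)@(17, 7): e=[55,5,-20] → ·
    (9,3)@(19, 7): e=[69,-1,-28] → ·
    (5,4)@(11, 9): e=[49,19,-28] → ·
  covered (5 px):
    · · · · · · · · · · ·
    · · · · · · · · · · █
    · · · · · · · █ █ █ ·
    · · · · · █ · · · · ·
    · · · · · · · · · · ·
    · · · · · · · · · · ·
    · · · · · · · · · · ·
    · · · · · · · · · · ·
T2:
  2·area = 88
  edge (6, 10)→(14, 4): d=(8,-6) top-left  bias=+0
  edge (14, 4)→(18, 12): d=(4,8) right/bottom  bias=-1
  edge (18, 12)→(6, 10): d=(-12,-2) top-left  bias=+0
    (6,2)@(13, 5): e=[2,12,74] → █
    (7,2)@(15, 5): e=[14,-4,78] → ·
    (5,3)@(11, 7): e=[6,36,46] → █
    (7,3)@(15, 7): e=[30,4,54] → █
    (8,3)@(17, 7): e=[42,-12,58] → ·
    (4,4)@(9, 9): e=[10,60,18] → █
    (8,4)@(17, 9): e=[58,-4,34] → ·
    (4,5)@(9, 11): e=[26,68,-6] → ·
    (5,5)@(11, 11): e=[38,52,-2] → ·
    (6,5)@(13, 11): e=[50,36,2] → █
    (8,5)@(17, 11): e=[74,4,10] → █
    (9,5)@(19, 11): e=[86,-12,14] → ·
  covered (11 px):
    · · · · · · · · · · ·
    · · · · · · · · · · ·
    · · · · · · █ · · · ·
    · · · · · █ █ █ · · ·
    · · · · █ █ █ █ · · ·
    · · · · · · █ █ █ · ·
    · · · · · · · · · · ·
    · · · · · · · · · · ·
T3:
  2·area = 160  (B↔C swapped to make it positive)
  edge (16, 2)→(18, 12): d=(2,10) right/bottom  bias=-1
  edge (18, 12)→(2, 12): d=(-16,0) right/bottom  bias=-1
  edge (2, 12)→(16, 2): d=(14,-10) top-left  bias=+0
    (7,1)@(15, 3): e=[12,144,4] → █
    (8,1)@(17, 3): e=[-8,144,24] → ·
    (6,2)@(13, 5): e=[36,112,12] → █
    (8,2)@(17, 5): e=[-4,112,52] → ·
    (4,3)@(9, 7): e=[80,80,0] → █  [on edge]
    (5,3)@(11, 7): e=[60,80,20] → █
    (8,3)@(17, 7): e=[0,80,80] → ·  [on edge]
    (3,4)@(7, 9): e=[104,48,8] → █
    (8,4)@(17, 9): e=[4,48,108] → █
    (9,4)@(19, 9): e=[-16,48,128] → ·
    (2,5)@(5, 11): e=[128,16,16] → █
    (9,5)@(19, 11): e=[-12,16,156] → ·
  covered (20 px):
    · · · · · · · · · · ·
    · · · · · · · █ · · ·
    · · · · · · █ █ · · ·
    · · · · █ █ █ █ · · ·
    · · · █ █ █ █ █ █ · ·
    · · █ █ █ █ █ █ █ · ·
    · · · · · · · · · · ·
    · · · · · · · · · · ·
T4:
  2·area = 34  (B↔C swapped to make it positive)
  edge (6, 4)→(2, 14): d=(-4,10) right/bottom  bias=-1
  edge (2, 14)→(1, 8): d=(-1,-6) top-left  bias=+0
  edge (1, 8)→(6, 4): d=(5,-4) top-left  bias=+0
    (2,2)@(5, 5): e=[6,27,1] → █
    (3,2)@(7, 5): e=[-14,39,9] → ·
    (1,3)@(3, 7): e=[18,13,3] → █
    (2,3)@(5, 7): e=[-2,25,11] → ·
    (1,4)@(3, 9): e=[10,11,13] → █
    (2,4)@(5, 9): e=[-10,23,21] → ·
    (1,5)@(3, 11): e=[2,9,23] → █
    (2,5)@(5, 11): e=[-18,21,31] → ·
    (1,6)@(3, 13): e=[-6,7,33] → ·
  covered (4 px):
    · · · · · · · · · · ·
    · · · · · · · · · · ·
    · · █ · · · · · · · ·
    · █ · · · · · · · · ·
    · █ · · · · · · · · ·
    · █ · · · · · · · · ·
    · · · · · · · · · · ·
    · · · · · · · · · · ·

Final: 46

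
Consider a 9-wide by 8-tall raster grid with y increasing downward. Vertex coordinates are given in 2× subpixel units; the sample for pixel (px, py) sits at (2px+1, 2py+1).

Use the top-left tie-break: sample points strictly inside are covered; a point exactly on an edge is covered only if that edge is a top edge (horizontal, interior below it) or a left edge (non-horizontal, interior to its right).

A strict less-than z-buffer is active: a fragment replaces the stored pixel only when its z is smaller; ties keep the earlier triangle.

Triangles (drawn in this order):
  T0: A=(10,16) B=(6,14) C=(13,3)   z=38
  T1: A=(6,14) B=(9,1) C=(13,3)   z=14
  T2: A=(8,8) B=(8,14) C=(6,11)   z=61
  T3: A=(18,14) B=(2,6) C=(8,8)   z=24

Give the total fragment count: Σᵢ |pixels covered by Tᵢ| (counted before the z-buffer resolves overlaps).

T0:
  2·area = 58
  edge (10, 16)→(6, 14): d=(-4,-2) top-left  bias=+0
  edge (6, 14)→(13, 3): d=(7,-11) top-left  bias=+0
  edge (13, 3)→(10, 16): d=(-3,13) right/bottom  bias=-1
    (6,1)@(13, 3): e=[58,0,0] → ·  [on edge]
    (5,3)@(11, 7): e=[38,6,14] → #
    (6,3)@(13, 7): e=[42,28,-12] → ·
    (5,4)@(11, 9): e=[30,20,8] → #
    (6,4)@(13, 9): e=[34,42,-18] → ·
    (4,5)@(9, 11): e=[18,12,28] → #
    (6,5)@(13, 11): e=[26,56,-24] → ·
    (3,6)@(7, 13): e=[6,4,48] → #
    (5,6)@(11, 13): e=[14,48,-4] → ·
    (3,7)@(7, 15): e=[-2,18,42] → ·
    (4,7)@(9, 15): e=[2,40,16] → #
    (5,7)@(11, 15): e=[6,62,-10] → ·
  covered (7 px):
    · · · · · · · · ·
    · · · · · · · · ·
    · · · · · · · · ·
    · · · · · # · · ·
    · · · · · # · · ·
    · · · · # # · · ·
    · · · # # · · · ·
    · · · · # · · · ·
T1:
  2·area = 58
  edge (6, 14)→(9, 1): d=(3,-13) top-left  bias=+0
  edge (9, 1)→(13, 3): d=(4,2) right/bottom  bias=-1
  edge (13, 3)→(6, 14): d=(-7,11) right/bottom  bias=-1
    (4,0)@(9, 1): e=[0,0,58] → ·  [on edge]
    (4,1)@(9, 3): e=[6,8,44] → #
    (5,1)@(11, 3): e=[32,4,22] → #
    (6,1)@(13, 3): e=[58,0,0] → ·  [on edge]
    (4,2)@(9, 5): e=[12,16,30] → #
    (6,2)@(13, 5): e=[64,8,-14] → ·
    (8,2)@(17, 5): e=[116,0,-58] → ·  [on edge]
    (4,3)@(9, 7): e=[18,24,16] → #
    (5,3)@(11, 7): e=[44,20,-6] → ·
    (4,4)@(9, 9): e=[24,32,2] → #
    (5,4)@(11, 9): e=[50,28,-20] → ·
    (3,5)@(7, 11): e=[4,44,10] → #
  covered (7 px):
    · · · · · · · · ·
    · · · · # # · · ·
    · · · · # # · · ·
    · · · · # · · · ·
    · · · · # · · · ·
    · · · # · · · · ·
    · · · · · · · · ·
    · · · · · · · · ·
T2:
  2·area = 12
  edge (8, 8)→(8, 14): d=(0,6) right/bottom  bias=-1
  edge (8, 14)→(6, 11): d=(-2,-3) top-left  bias=+0
  edge (6, 11)→(8, 8): d=(2,-3) top-left  bias=+0
    (3,5)@(7, 11): e=[6,3,3] → #
    (4,5)@(9, 11): e=[-6,9,9] → ·
    (3,6)@(7, 13): e=[6,-1,7] → ·
  covered (1 px):
    · · · · · · · · ·
    · · · · · · · · ·
    · · · · · · · · ·
    · · · · · · · · ·
    · · · · · · · · ·
    · · · # · · · · ·
    · · · · · · · · ·
    · · · · · · · · ·
T3:
  2·area = 16
  edge (18, 14)→(2, 6): d=(-16,-8) top-left  bias=+0
  edge (2, 6)→(8, 8): d=(6,2) right/bottom  bias=-1
  edge (8, 8)→(18, 14): d=(10,6) right/bottom  bias=-1
    (1,2)@(3, 5): e=[24,-8,0] → ·  [on edge]
    (2,3)@(5, 7): e=[8,0,8] → ·  [on edge]
    (4,4)@(9, 9): e=[8,4,4] → #
    (5,4)@(11, 9): e=[24,0,-8] → ·  [on edge]
    (4,5)@(9, 11): e=[-24,16,24] → ·
    (6,5)@(13, 11): e=[8,8,0] → ·  [on edge]
    (8,5)@(17, 11): e=[40,0,-24] → ·  [on edge]
  covered (1 px):
    · · · · · · · · ·
    · · · · · · · · ·
    · · · · · · · · ·
    · · · · · · · · ·
    · · · · # · · · ·
    · · · · · · · · ·
    · · · · · · · · ·
    · · · · · · · · ·

Final: 16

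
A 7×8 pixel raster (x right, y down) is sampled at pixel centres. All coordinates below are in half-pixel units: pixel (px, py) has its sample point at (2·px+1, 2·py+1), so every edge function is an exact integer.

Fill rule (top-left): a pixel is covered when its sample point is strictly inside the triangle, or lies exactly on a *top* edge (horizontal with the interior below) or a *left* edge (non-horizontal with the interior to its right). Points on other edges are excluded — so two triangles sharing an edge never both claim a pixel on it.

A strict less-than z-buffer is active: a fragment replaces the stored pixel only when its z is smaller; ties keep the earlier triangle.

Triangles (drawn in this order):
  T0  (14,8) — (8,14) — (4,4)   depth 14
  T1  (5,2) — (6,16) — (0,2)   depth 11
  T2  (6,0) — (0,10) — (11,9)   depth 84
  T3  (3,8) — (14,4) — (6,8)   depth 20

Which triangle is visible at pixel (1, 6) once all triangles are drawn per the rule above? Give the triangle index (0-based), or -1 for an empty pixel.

T0:
  2·area = 84
  edge (14, 8)→(8, 14): d=(-6,6) right/bottom  bias=-1
  edge (8, 14)→(4, 4): d=(-4,-10) top-left  bias=+0
  edge (4, 4)→(14, 8): d=(10,4) right/bottom  bias=-1
    (2,2)@(5, 5): e=[72,6,6] → X
    (3,2)@(7, 5): e=[60,26,-2] → .
    (2,3)@(5, 7): e=[60,-2,26] → .
    (3,3)@(7, 7): e=[48,18,18] → X
    (4,3)@(9, 7): e=[36,38,10] → X
    (5,3)@(11, 7): e=[24,58,2] → X
    (6,3)@(13, 7): e=[12,78,-6] → .
    (3,4)@(7, 9): e=[36,10,38] → X
    (6,4)@(13, 9): e=[0,70,14] → .  [on edge]
    (3,5)@(7, 11): e=[24,2,58] → X
    (5,5)@(11, 11): e=[0,42,42] → .  [on edge]
    (3,6)@(7, 13): e=[12,-6,78] → .
    (4,6)@(9, 13): e=[0,14,70] → .  [on edge]
    (3,7)@(7, 15): e=[0,-14,98] → .  [on edge]
  covered (9 px):
    . . . . . . .
    . . . . . . .
    . . X . . . .
    . . . X X X .
    . . . X X X .
    . . . X X . .
    . . . . . . .
    . . . . . . .
T1:
  2·area = 70
  edge (5, 2)→(6, 16): d=(1,14) right/bottom  bias=-1
  edge (6, 16)→(0, 2): d=(-6,-14) top-left  bias=+0
  edge (0, 2)→(5, 2): d=(5,0) top-left  bias=+0
    (0,1)@(1, 3): e=[57,8,5] → X
    (1,1)@(3, 3): e=[29,36,5] → X
    (2,1)@(5, 3): e=[1,64,5] → X
    (3,1)@(7, 3): e=[-27,92,5] → .
    (0,2)@(1, 5): e=[59,-4,15] → .
    (1,2)@(3, 5): e=[31,24,15] → X
    (3,2)@(7, 5): e=[-25,80,15] → .
    (1,3)@(3, 7): e=[33,12,25] → X
    (3,3)@(7, 7): e=[-23,68,25] → .
    (1,4)@(3, 9): e=[35,0,35] → X  [on edge]
    (3,4)@(7, 9): e=[-21,56,35] → .
    (1,5)@(3, 11): e=[37,-12,45] → .
  covered (11 px):
    . . . . . . .
    X X X . . . .
    . X X . . . .
    . X X . . . .
    . X X . . . .
    . . X . . . .
    . . X . . . .
    . . . . . . .
T2:
  2·area = 104  (B↔C swapped to make it positive)
  edge (6, 0)→(11, 9): d=(5,9) right/bottom  bias=-1
  edge (11, 9)→(0, 10): d=(-11,1) right/bottom  bias=-1
  edge (0, 10)→(6, 0): d=(6,-10) top-left  bias=+0
    (2,1)@(5, 3): e=[24,72,8] → X
    (3,1)@(7, 3): e=[6,70,28] → X
    (4,1)@(9, 3): e=[-12,68,48] → .
    (1,2)@(3, 5): e=[52,52,0] → X  [on edge]
    (4,2)@(9, 5): e=[-2,46,60] → .
    (1,3)@(3, 7): e=[62,30,12] → X
    (4,3)@(9, 7): e=[8,24,72] → X
    (5,3)@(11, 7): e=[-10,22,92] → .
    (0,4)@(1, 9): e=[90,10,4] → X
    (5,4)@(11, 9): e=[0,0,104] → .  [on edge]
    (0,5)@(1, 11): e=[100,-12,16] → .
    (1,5)@(3, 11): e=[82,-14,36] → .
  covered (14 px):
    . . . . . . .
    . . X X . . .
    . X X X . . .
    . X X X X . .
    X X X X X . .
    . . . . . . .
    . . . . . . .
    . . . . . . .
T3:
  2·area = 12
  edge (3, 8)→(14, 4): d=(11,-4) top-left  bias=+0
  edge (14, 4)→(6, 8): d=(-8,4) right/bottom  bias=-1
  edge (6, 8)→(3, 8): d=(-3,0) right/bottom  bias=-1
    (3,3)@(7, 7): e=[5,4,3] → X
    (4,3)@(9, 7): e=[13,-4,3] → .
    (3,4)@(7, 9): e=[27,-12,-3] → .
  covered (1 px):
    . . . . . . .
    . . . . . . .
    . . . . . . .
    . . . X . . .
    . . . . . . .
    . . . . . . .
    . . . . . . .
    . . . . . . .

Z-buffer (winner per pixel, '.' = empty):
  . . . . . . .
  1 1 1 2 . . .
  . 1 1 2 . . .
  . 1 1 0 0 0 .
  2 1 1 0 0 0 .
  . . 1 0 0 . .
  . . 1 . . . .
  . . . . . . .

Answer: -1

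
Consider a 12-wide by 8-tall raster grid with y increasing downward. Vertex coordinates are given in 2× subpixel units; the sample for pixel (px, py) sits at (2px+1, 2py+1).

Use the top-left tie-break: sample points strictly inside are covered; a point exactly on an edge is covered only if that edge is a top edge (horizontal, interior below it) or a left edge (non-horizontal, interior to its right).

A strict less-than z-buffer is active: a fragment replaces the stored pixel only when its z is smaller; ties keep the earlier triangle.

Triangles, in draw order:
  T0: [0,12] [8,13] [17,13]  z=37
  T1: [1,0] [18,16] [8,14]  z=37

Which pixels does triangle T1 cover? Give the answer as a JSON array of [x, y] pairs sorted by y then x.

T0:
  2·area = 9  (B↔C swapped to make it positive)
  edge (0, 12)→(17, 13): d=(17,1) right/bottom  bias=-1
  edge (17, 13)→(8, 13): d=(-9,0) right/bottom  bias=-1
  edge (8, 13)→(0, 12): d=(-8,-1) top-left  bias=+0
    (0,6)@(1, 13): e=[16,0,-7] → ·  [on edge]
    (1,6)@(3, 13): e=[14,0,-5] → ·  [on edge]
    (2,6)@(5, 13): e=[12,0,-3] → ·  [on edge]
    (3,6)@(7, 13): e=[10,0,-1] → ·  [on edge]
    (4,6)@(9, 13): e=[8,0,1] → ·  [on edge]
    (5,6)@(11, 13): e=[6,0,3] → ·  [on edge]
    (6,6)@(13, 13): e=[4,0,5] → ·  [on edge]
    (7,6)@(15, 13): e=[2,0,7] → ·  [on edge]
    (8,6)@(17, 13): e=[0,0,9] → ·  [on edge]
    (9,6)@(19, 13): e=[-2,0,11] → ·  [on edge]
    (10,6)@(21, 13): e=[-4,0,13] → ·  [on edge]
    (11,6)@(23, 13): e=[-6,0,15] → ·  [on edge]
  covered (0 px):
    · · · · · · · · · · · ·
    · · · · · · · · · · · ·
    · · · · · · · · · · · ·
    · · · · · · · · · · · ·
    · · · · · · · · · · · ·
    · · · · · · · · · · · ·
    · · · · · · · · · · · ·
    · · · · · · · · · · · ·
T1:
  2·area = 126
  edge (1, 0)→(18, 16): d=(17,16) right/bottom  bias=-1
  edge (18, 16)→(8, 14): d=(-10,-2) top-left  bias=+0
  edge (8, 14)→(1, 0): d=(-7,-14) top-left  bias=+0
    (1,1)@(3, 3): e=[19,100,7] → █
    (2,1)@(5, 3): e=[-13,104,35] → ·
    (1,2)@(3, 5): e=[53,80,-7] → ·
    (2,2)@(5, 5): e=[21,84,21] → █
    (3,2)@(7, 5): e=[-11,88,49] → ·
    (2,3)@(5, 7): e=[55,64,7] → █
    (3,3)@(7, 7): e=[23,68,35] → █
    (4,3)@(9, 7): e=[-9,72,63] → ·
    (2,4)@(5, 9): e=[89,44,-7] → ·
    (3,4)@(7, 9): e=[57,48,21] → █
    (4,4)@(9, 9): e=[25,52,49] → █
    (5,4)@(11, 9): e=[-7,56,77] → ·
    (1,6)@(3, 13): e=[189,0,-63] → ·  [on edge]
    (6,7)@(13, 15): e=[63,0,63] → █  [on edge]
  covered (14 px):
    · · · · · · · · · · · ·
    · █ · · · · · · · · · ·
    · · █ · · · · · · · · ·
    · · █ █ · · · · · · · ·
    · · · █ █ · · · · · · ·
    · · · █ █ █ · · · · · ·
    · · · · █ █ █ · · · · ·
    · · · · · · █ █ · · · ·

Final: [[1,1],[2,2],[2,3],[3,3],[3,4],[4,4],[3,5],[4,5],[5,5],[4,6],[5,6],[6,6],[6,7],[7,7]]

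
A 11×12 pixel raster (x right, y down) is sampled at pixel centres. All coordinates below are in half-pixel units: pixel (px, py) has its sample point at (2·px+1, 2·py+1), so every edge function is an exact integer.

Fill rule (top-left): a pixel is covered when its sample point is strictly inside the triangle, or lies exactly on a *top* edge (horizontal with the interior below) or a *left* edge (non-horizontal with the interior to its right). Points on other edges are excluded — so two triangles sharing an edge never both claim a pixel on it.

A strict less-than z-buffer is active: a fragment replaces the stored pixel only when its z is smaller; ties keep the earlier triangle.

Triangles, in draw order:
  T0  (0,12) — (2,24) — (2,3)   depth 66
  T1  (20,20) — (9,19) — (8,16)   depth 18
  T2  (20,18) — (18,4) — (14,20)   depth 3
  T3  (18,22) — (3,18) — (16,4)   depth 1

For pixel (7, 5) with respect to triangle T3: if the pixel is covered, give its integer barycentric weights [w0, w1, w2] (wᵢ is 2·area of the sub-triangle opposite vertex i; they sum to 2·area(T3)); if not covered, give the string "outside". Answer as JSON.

T0:
  2·area = 42  (B↔C swapped to make it positive)
  edge (0, 12)→(2, 3): d=(2,-9) top-left  bias=+0
  edge (2, 3)→(2, 24): d=(0,21) right/bottom  bias=-1
  edge (2, 24)→(0, 12): d=(-2,-12) top-left  bias=+0
    (0,4)@(1, 9): e=[3,21,18] → #
    (1,4)@(3, 9): e=[21,-21,42] → ·
    (0,5)@(1, 11): e=[7,21,14] → #
    (1,5)@(3, 11): e=[25,-21,38] → ·
    (0,6)@(1, 13): e=[11,21,10] → #
    (1,6)@(3, 13): e=[29,-21,34] → ·
    (0,7)@(1, 15): e=[15,21,6] → #
    (1,7)@(3, 15): e=[33,-21,30] → ·
    (0,8)@(1, 17): e=[19,21,2] → #
    (1,8)@(3, 17): e=[37,-21,26] → ·
    (0,9)@(1, 19): e=[23,21,-2] → ·
  covered (5 px):
    · · · · · · · · · · ·
    · · · · · · · · · · ·
    · · · · · · · · · · ·
    · · · · · · · · · · ·
    # · · · · · · · · · ·
    # · · · · · · · · · ·
    # · · · · · · · · · ·
    # · · · · · · · · · ·
    # · · · · · · · · · ·
    · · · · · · · · · · ·
    · · · · · · · · · · ·
    · · · · · · · · · · ·
T1:
  2·area = 32
  edge (20, 20)→(9, 19): d=(-11,-1) top-left  bias=+0
  edge (9, 19)→(8, 16): d=(-1,-3) top-left  bias=+0
  edge (8, 16)→(20, 20): d=(12,4) right/bottom  bias=-1
    (1,0)@(3, 1): e=[192,0,-160] → ·  [on edge]
    (2,3)@(5, 7): e=[128,0,-96] → ·  [on edge]
    (3,6)@(7, 13): e=[64,0,-32] → ·  [on edge]
    (2,7)@(5, 15): e=[40,-8,0] → ·  [on edge]
    (4,8)@(9, 17): e=[22,2,8] → #
    (5,8)@(11, 17): e=[24,8,0] → ·  [on edge]
    (4,9)@(9, 19): e=[0,0,32] → #  [on edge]
    (5,9)@(11, 19): e=[2,6,24] → #
    (6,9)@(13, 19): e=[4,12,16] → #
    (7,9)@(15, 19): e=[6,18,8] → #
    (8,9)@(17, 19): e=[8,24,0] → ·  [on edge]
    (4,10)@(9, 21): e=[-22,-2,56] → ·
  covered (5 px):
    · · · · · · · · · · ·
    · · · · · · · · · · ·
    · · · · · · · · · · ·
    · · · · · · · · · · ·
    · · · · · · · · · · ·
    · · · · · · · · · · ·
    · · · · · · · · · · ·
    · · · · · · · · · · ·
    · · · · # · · · · · ·
    · · · · # # # # · · ·
    · · · · · · · · · · ·
    · · · · · · · · · · ·
T2:
  2·area = 88  (B↔C swapped to make it positive)
  edge (20, 18)→(14, 20): d=(-6,2) right/bottom  bias=-1
  edge (14, 20)→(18, 4): d=(4,-16) top-left  bias=+0
  edge (18, 4)→(20, 18): d=(2,14) right/bottom  bias=-1
    (8,4)@(17, 9): e=[60,4,24] → #
    (9,4)@(19, 9): e=[56,36,-4] → ·
    (8,5)@(17, 11): e=[48,12,28] → #
    (9,5)@(19, 11): e=[44,44,0] → ·  [on edge]
    (8,6)@(17, 13): e=[36,20,32] → #
    (9,6)@(19, 13): e=[32,52,4] → #
    (10,6)@(21, 13): e=[28,84,-24] → ·
    (8,7)@(17, 15): e=[24,28,36] → #
    (10,7)@(21, 15): e=[16,92,-20] → ·
    (7,8)@(15, 17): e=[16,4,68] → #
    (10,8)@(21, 17): e=[4,100,-16] → ·
    (7,9)@(15, 19): e=[4,12,72] → #
    (8,9)@(17, 19): e=[0,44,44] → ·  [on edge]
    (5,10)@(11, 21): e=[0,-44,132] → ·  [on edge]
    (2,11)@(5, 23): e=[0,-132,220] → ·  [on edge]
  covered (10 px):
    · · · · · · · · · · ·
    · · · · · · · · · · ·
    · · · · · · · · · · ·
    · · · · · · · · · · ·
    · · · · · · · · # · ·
    · · · · · · · · # · ·
    · · · · · · · · # # ·
    · · · · · · · · # # ·
    · · · · · · · # # # ·
    · · · · · · · # · · ·
    · · · · · · · · · · ·
    · · · · · · · · · · ·
T3:
  2·area = 262
  edge (18, 22)→(3, 18): d=(-15,-4) top-left  bias=+0
  edge (3, 18)→(16, 4): d=(13,-14) top-left  bias=+0
  edge (16, 4)→(18, 22): d=(2,18) right/bottom  bias=-1
    (7,3)@(15, 7): e=[213,25,24] → #
    (8,3)@(17, 7): e=[221,53,-12] → ·
    (6,4)@(13, 9): e=[175,23,64] → #
    (8,4)@(17, 9): e=[191,79,-8] → ·
    (5,5)@(11, 11): e=[137,21,104] → #
    (8,5)@(17, 11): e=[161,105,-4] → ·
    (4,6)@(9, 13): e=[99,19,144] → #
    (8,6)@(17, 13): e=[131,131,0] → ·  [on edge]
    (3,7)@(7, 15): e=[61,17,184] → #
    (8,7)@(17, 15): e=[101,157,4] → #
    (9,7)@(19, 15): e=[109,185,-32] → ·
    (2,8)@(5, 17): e=[23,15,224] → #
  covered (31 px):
    · · · · · · · · · · ·
    · · · · · · · · · · ·
    · · · · · · · · · · ·
    · · · · · · · # · · ·
    · · · · · · # # · · ·
    · · · · · # # # · · ·
    · · · · # # # # · · ·
    · · · # # # # # # · ·
    · · # # # # # # # · ·
    · · · # # # # # # · ·
    · · · · · · · # # · ·
    · · · · · · · · · · ·

Final: [77,32,153]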